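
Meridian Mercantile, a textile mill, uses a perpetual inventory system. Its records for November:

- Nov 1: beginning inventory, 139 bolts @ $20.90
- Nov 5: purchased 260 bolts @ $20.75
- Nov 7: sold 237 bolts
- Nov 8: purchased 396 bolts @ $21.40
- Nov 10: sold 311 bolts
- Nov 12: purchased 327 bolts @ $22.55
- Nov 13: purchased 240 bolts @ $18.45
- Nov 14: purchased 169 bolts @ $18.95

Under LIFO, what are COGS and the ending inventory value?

COGS = $11,573.15; ending inventory = $20,205.75

Nov 7, 237 sold [LIFO — newest first]: 237 @ $20.75 = $4,917.75
Nov 10, 311 sold [LIFO — newest first]: 311 @ $21.40 = $6,655.40
Total COGS = $4,917.75 + $6,655.40 = $11,573.15
Ending inventory: 139 @ $20.90 + 23 @ $20.75 + 85 @ $21.40 + 327 @ $22.55 + 240 @ $18.45 + 169 @ $18.95 = $20,205.75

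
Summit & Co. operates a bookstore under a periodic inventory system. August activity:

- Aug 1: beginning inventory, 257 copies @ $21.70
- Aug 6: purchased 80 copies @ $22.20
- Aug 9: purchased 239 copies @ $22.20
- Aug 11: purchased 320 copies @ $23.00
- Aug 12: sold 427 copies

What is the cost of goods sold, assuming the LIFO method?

Aug 12, 427 sold [LIFO — newest first]: 320 @ $23.00 + 107 @ $22.20 = $9,735.40
Ending inventory: 257 @ $21.70 + 80 @ $22.20 + 132 @ $22.20 = $10,283.30
Check: goods available $20,018.70 = COGS $9,735.40 + ending $10,283.30

COGS = $9,735.40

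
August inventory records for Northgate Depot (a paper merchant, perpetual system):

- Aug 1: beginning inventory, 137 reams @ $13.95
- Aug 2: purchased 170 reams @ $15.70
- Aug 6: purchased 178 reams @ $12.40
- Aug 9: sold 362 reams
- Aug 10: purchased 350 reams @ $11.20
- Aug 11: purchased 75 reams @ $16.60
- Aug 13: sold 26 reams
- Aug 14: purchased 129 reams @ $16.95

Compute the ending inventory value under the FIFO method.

Ending inventory = $8,554.35

Aug 9, 362 sold [FIFO — oldest first]: 137 @ $13.95 + 170 @ $15.70 + 55 @ $12.40 = $5,262.15
Aug 13, 26 sold [FIFO — oldest first]: 26 @ $12.40 = $322.40
Total COGS = $5,262.15 + $322.40 = $5,584.55
Ending inventory: 97 @ $12.40 + 350 @ $11.20 + 75 @ $16.60 + 129 @ $16.95 = $8,554.35
Check: goods available $14,138.90 = COGS $5,584.55 + ending $8,554.35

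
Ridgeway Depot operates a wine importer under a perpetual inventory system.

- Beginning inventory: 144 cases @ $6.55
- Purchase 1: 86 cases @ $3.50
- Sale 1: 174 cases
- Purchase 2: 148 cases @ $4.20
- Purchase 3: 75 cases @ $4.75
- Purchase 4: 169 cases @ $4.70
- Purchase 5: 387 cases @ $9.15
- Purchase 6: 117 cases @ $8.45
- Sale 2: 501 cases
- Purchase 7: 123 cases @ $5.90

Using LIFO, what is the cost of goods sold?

COGS = $5,379.65

Sale 1 (174) [LIFO — newest first]: 86 @ $3.50 + 88 @ $6.55 = $877.40
Sale 2 (501) [LIFO — newest first]: 117 @ $8.45 + 384 @ $9.15 = $4,502.25
Total COGS = $877.40 + $4,502.25 = $5,379.65
Ending inventory: 56 @ $6.55 + 148 @ $4.20 + 75 @ $4.75 + 169 @ $4.70 + 3 @ $9.15 + 123 @ $5.90 = $2,892.10
Check: goods available $8,271.75 = COGS $5,379.65 + ending $2,892.10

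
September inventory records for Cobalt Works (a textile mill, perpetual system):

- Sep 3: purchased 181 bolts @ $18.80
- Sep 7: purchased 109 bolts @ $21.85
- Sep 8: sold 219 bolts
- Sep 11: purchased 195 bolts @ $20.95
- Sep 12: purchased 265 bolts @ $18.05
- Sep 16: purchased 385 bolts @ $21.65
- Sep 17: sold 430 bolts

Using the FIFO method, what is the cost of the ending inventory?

Sep 8, 219 sold [FIFO — oldest first]: 181 @ $18.80 + 38 @ $21.85 = $4,233.10
Sep 17, 430 sold [FIFO — oldest first]: 71 @ $21.85 + 195 @ $20.95 + 164 @ $18.05 = $8,596.80
Total COGS = $4,233.10 + $8,596.80 = $12,829.90
Ending inventory: 101 @ $18.05 + 385 @ $21.65 = $10,158.30

Ending inventory = $10,158.30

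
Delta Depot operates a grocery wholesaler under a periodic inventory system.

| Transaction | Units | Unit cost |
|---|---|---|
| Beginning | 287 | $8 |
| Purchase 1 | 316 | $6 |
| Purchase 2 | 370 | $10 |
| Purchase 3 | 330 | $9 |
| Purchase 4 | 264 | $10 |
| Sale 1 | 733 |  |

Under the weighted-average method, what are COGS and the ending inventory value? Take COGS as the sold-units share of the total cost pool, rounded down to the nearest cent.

COGS = $6,315.86; ending inventory = $7,186.14

Sale 1, sell 733: 733/1567 × $13,502.00 → $6,315.86
Ending inventory (cost pool remaining) = $7,186.14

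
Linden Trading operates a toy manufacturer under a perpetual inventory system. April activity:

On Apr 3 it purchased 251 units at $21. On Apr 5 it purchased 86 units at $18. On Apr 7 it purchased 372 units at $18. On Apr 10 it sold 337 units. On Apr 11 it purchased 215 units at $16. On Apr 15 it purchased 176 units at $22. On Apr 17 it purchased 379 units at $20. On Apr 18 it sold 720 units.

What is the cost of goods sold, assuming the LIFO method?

COGS = $20,158

Apr 10, 337 sold [LIFO — newest first]: 337 @ $18 = $6,066
Apr 18, 720 sold [LIFO — newest first]: 379 @ $20 + 176 @ $22 + 165 @ $16 = $14,092
Total COGS = $6,066 + $14,092 = $20,158
Ending inventory: 251 @ $21 + 86 @ $18 + 35 @ $18 + 50 @ $16 = $8,249
Check: goods available $28,407 = COGS $20,158 + ending $8,249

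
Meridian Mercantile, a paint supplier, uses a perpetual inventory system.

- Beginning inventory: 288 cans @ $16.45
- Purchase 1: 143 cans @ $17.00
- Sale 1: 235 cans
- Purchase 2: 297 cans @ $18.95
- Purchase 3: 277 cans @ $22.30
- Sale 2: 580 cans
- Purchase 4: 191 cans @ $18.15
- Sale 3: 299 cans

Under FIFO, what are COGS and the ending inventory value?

COGS = $20,952.20; ending inventory = $1,488.30

Sale 1 (235) [FIFO — oldest first]: 235 @ $16.45 = $3,865.75
Sale 2 (580) [FIFO — oldest first]: 53 @ $16.45 + 143 @ $17.00 + 297 @ $18.95 + 87 @ $22.30 = $10,871.10
Sale 3 (299) [FIFO — oldest first]: 190 @ $22.30 + 109 @ $18.15 = $6,215.35
Total COGS = $3,865.75 + $10,871.10 + $6,215.35 = $20,952.20
Ending inventory: 82 @ $18.15 = $1,488.30
Check: goods available $22,440.50 = COGS $20,952.20 + ending $1,488.30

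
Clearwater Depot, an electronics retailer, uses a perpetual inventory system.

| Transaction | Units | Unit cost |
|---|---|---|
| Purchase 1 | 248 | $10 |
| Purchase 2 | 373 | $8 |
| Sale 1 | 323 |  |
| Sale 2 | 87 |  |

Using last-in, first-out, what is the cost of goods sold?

COGS = $3,354

Sale 1 (323) [LIFO — newest first]: 323 @ $8 = $2,584
Sale 2 (87) [LIFO — newest first]: 50 @ $8 + 37 @ $10 = $770
Total COGS = $2,584 + $770 = $3,354
Ending inventory: 211 @ $10 = $2,110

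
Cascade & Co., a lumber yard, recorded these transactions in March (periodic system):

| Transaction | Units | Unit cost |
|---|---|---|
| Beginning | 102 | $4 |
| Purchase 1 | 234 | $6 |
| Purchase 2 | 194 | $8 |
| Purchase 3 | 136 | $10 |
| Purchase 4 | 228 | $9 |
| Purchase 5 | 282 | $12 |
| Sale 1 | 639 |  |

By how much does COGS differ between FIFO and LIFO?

FIFO COGS: 102 @ $4 + 234 @ $6 + 194 @ $8 + 109 @ $10 = $4,454
LIFO COGS: 282 @ $12 + 228 @ $9 + 129 @ $10 = $6,726
Difference = |$4,454 − $6,726| = $2,272

$2,272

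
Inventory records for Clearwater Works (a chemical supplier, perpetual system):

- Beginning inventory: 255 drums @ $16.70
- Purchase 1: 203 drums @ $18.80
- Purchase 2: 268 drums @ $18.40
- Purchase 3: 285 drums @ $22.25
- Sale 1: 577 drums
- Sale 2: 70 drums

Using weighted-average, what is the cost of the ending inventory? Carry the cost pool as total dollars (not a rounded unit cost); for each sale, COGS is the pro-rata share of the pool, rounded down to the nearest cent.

After Beginning: 255 on hand, pool $4,258.50 (≈ $16.7000 each)
After Purchase 1: 458 on hand, pool $8,074.90 (≈ $17.6308 each)
After Purchase 2: 726 on hand, pool $13,006.10 (≈ $17.9147 each)
After Purchase 3: 1011 on hand, pool $19,347.35 (≈ $19.1368 each)
Sale 1, sell 577: 577/1011 × $19,347.35 → $11,041.95
Sale 2, sell 70: 70/434 × $8,305.40 → $1,339.58
Total COGS = $11,041.95 + $1,339.58 = $12,381.53
Ending inventory (cost pool remaining) = $6,965.82

Ending inventory = $6,965.82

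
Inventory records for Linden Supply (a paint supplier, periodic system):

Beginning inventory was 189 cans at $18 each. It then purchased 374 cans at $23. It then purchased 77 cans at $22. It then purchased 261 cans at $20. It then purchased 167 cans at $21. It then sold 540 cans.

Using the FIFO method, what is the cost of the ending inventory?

Ending inventory = $10,950

Sale 1 (540) [FIFO — oldest first]: 189 @ $18 + 351 @ $23 = $11,475
Ending inventory: 23 @ $23 + 77 @ $22 + 261 @ $20 + 167 @ $21 = $10,950
Check: goods available $22,425 = COGS $11,475 + ending $10,950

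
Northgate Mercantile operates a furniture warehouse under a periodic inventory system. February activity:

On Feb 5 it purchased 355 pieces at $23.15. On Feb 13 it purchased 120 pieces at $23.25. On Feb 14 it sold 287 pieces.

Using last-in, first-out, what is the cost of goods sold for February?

Feb 14, 287 sold [LIFO — newest first]: 120 @ $23.25 + 167 @ $23.15 = $6,656.05
Ending inventory: 188 @ $23.15 = $4,352.20

COGS = $6,656.05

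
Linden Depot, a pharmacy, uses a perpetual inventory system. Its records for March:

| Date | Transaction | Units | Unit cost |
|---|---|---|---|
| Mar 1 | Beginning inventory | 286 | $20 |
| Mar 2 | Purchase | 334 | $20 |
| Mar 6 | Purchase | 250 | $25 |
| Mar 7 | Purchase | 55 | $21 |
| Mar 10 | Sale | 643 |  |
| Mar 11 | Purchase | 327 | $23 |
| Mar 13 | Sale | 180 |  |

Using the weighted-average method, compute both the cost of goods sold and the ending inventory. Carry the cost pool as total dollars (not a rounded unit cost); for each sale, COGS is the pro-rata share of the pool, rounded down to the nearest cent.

After Mar 1: 286 on hand, pool $5,720.00 (≈ $20.0000 each)
After Mar 2: 620 on hand, pool $12,400.00 (≈ $20.0000 each)
After Mar 6: 870 on hand, pool $18,650.00 (≈ $21.4368 each)
After Mar 7: 925 on hand, pool $19,805.00 (≈ $21.4108 each)
Mar 10, sell 643: 643/925 × $19,805.00 → $13,767.15
After Mar 11: 609 on hand, pool $13,558.85 (≈ $22.2641 each)
Mar 13, sell 180: 180/609 × $13,558.85 → $4,007.54
Total COGS = $13,767.15 + $4,007.54 = $17,774.69
Ending inventory (cost pool remaining) = $9,551.31

COGS = $17,774.69; ending inventory = $9,551.31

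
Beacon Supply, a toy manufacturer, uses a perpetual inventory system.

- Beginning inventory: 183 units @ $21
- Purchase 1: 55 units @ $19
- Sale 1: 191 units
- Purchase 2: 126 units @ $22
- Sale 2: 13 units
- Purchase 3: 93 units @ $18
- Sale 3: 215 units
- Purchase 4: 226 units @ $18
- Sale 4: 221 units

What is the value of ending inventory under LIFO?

Ending inventory = $888

Sale 1 (191) [LIFO — newest first]: 55 @ $19 + 136 @ $21 = $3,901
Sale 2 (13) [LIFO — newest first]: 13 @ $22 = $286
Sale 3 (215) [LIFO — newest first]: 93 @ $18 + 113 @ $22 + 9 @ $21 = $4,349
Sale 4 (221) [LIFO — newest first]: 221 @ $18 = $3,978
Total COGS = $3,901 + $286 + $4,349 + $3,978 = $12,514
Ending inventory: 38 @ $21 + 5 @ $18 = $888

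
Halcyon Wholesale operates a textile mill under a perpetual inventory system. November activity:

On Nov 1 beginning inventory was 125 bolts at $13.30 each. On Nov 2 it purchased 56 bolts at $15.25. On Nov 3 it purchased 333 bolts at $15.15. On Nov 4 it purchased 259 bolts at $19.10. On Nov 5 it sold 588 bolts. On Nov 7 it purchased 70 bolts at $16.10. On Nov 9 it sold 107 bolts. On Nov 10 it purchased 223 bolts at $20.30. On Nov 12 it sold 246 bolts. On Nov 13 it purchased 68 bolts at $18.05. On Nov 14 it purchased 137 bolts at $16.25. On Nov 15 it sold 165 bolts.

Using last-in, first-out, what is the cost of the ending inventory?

Nov 5, 588 sold [LIFO — newest first]: 259 @ $19.10 + 329 @ $15.15 = $9,931.25
Nov 9, 107 sold [LIFO — newest first]: 70 @ $16.10 + 4 @ $15.15 + 33 @ $15.25 = $1,690.85
Nov 12, 246 sold [LIFO — newest first]: 223 @ $20.30 + 23 @ $15.25 = $4,877.65
Nov 15, 165 sold [LIFO — newest first]: 137 @ $16.25 + 28 @ $18.05 = $2,731.65
Total COGS = $9,931.25 + $1,690.85 + $4,877.65 + $2,731.65 = $19,231.40
Ending inventory: 125 @ $13.30 + 40 @ $18.05 = $2,384.50

Ending inventory = $2,384.50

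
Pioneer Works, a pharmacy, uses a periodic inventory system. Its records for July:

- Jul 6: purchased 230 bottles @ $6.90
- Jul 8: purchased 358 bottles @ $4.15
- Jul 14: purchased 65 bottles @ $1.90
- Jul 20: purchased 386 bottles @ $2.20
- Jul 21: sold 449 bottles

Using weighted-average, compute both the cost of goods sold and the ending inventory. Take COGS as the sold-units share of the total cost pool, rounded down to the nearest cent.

COGS = $1,748.20; ending inventory = $2,297.20

Jul 21, sell 449: 449/1039 × $4,045.40 → $1,748.20
Ending inventory (cost pool remaining) = $2,297.20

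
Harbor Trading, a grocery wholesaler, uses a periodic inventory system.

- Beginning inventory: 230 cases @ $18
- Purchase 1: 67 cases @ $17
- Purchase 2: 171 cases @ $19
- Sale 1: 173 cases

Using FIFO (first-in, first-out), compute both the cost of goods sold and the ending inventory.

Sale 1 (173) [FIFO — oldest first]: 173 @ $18 = $3,114
Ending inventory: 57 @ $18 + 67 @ $17 + 171 @ $19 = $5,414
Check: goods available $8,528 = COGS $3,114 + ending $5,414

COGS = $3,114; ending inventory = $5,414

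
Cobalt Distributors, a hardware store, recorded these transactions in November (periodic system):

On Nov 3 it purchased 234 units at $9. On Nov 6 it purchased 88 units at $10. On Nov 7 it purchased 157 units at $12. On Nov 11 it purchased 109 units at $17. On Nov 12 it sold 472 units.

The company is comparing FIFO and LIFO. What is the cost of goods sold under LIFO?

COGS = $5,679

FIFO COGS: 234 @ $9 + 88 @ $10 + 150 @ $12 = $4,786
LIFO COGS: 109 @ $17 + 157 @ $12 + 88 @ $10 + 118 @ $9 = $5,679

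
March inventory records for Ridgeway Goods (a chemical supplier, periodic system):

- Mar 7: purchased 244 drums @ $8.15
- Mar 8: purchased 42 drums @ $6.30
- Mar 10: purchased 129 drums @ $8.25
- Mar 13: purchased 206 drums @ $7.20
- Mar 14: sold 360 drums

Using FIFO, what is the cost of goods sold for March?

COGS = $2,863.70

Mar 14, 360 sold [FIFO — oldest first]: 244 @ $8.15 + 42 @ $6.30 + 74 @ $8.25 = $2,863.70
Ending inventory: 55 @ $8.25 + 206 @ $7.20 = $1,936.95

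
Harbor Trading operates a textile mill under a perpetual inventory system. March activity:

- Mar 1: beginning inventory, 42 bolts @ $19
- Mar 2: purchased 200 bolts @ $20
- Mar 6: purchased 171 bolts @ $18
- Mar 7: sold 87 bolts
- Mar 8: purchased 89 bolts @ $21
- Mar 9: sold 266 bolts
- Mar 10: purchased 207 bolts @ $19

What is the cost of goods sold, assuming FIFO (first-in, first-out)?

Mar 7, 87 sold [FIFO — oldest first]: 42 @ $19 + 45 @ $20 = $1,698
Mar 9, 266 sold [FIFO — oldest first]: 155 @ $20 + 111 @ $18 = $5,098
Total COGS = $1,698 + $5,098 = $6,796
Ending inventory: 60 @ $18 + 89 @ $21 + 207 @ $19 = $6,882
Check: goods available $13,678 = COGS $6,796 + ending $6,882

COGS = $6,796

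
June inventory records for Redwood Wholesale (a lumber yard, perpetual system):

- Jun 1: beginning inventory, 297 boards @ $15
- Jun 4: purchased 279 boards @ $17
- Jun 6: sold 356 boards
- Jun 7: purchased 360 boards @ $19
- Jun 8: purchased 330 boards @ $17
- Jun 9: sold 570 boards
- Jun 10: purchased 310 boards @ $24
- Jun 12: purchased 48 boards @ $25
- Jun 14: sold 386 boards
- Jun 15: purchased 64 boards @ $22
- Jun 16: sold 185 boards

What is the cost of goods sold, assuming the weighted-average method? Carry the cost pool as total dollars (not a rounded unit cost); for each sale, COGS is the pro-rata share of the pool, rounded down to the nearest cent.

After Jun 1: 297 on hand, pool $4,455.00 (≈ $15.0000 each)
After Jun 4: 576 on hand, pool $9,198.00 (≈ $15.9688 each)
Jun 6, sell 356: 356/576 × $9,198.00 → $5,684.87
After Jun 7: 580 on hand, pool $10,353.13 (≈ $17.8502 each)
After Jun 8: 910 on hand, pool $15,963.13 (≈ $17.5419 each)
Jun 9, sell 570: 570/910 × $15,963.13 → $9,998.88
After Jun 10: 650 on hand, pool $13,404.25 (≈ $20.6219 each)
After Jun 12: 698 on hand, pool $14,604.25 (≈ $20.9230 each)
Jun 14, sell 386: 386/698 × $14,604.25 → $8,076.27
After Jun 15: 376 on hand, pool $7,935.98 (≈ $21.1063 each)
Jun 16, sell 185: 185/376 × $7,935.98 → $3,904.67
Total COGS = $5,684.87 + $9,998.88 + $8,076.27 + $3,904.67 = $27,664.69
Ending inventory (cost pool remaining) = $4,031.31
Check: goods available $31,696.00 = COGS $27,664.69 + ending $4,031.31

COGS = $27,664.69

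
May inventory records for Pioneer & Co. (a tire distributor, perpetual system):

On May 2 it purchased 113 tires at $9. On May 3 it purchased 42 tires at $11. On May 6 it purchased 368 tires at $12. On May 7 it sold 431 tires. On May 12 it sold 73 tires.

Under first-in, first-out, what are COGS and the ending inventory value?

May 7, 431 sold [FIFO — oldest first]: 113 @ $9 + 42 @ $11 + 276 @ $12 = $4,791
May 12, 73 sold [FIFO — oldest first]: 73 @ $12 = $876
Total COGS = $4,791 + $876 = $5,667
Ending inventory: 19 @ $12 = $228
Check: goods available $5,895 = COGS $5,667 + ending $228

COGS = $5,667; ending inventory = $228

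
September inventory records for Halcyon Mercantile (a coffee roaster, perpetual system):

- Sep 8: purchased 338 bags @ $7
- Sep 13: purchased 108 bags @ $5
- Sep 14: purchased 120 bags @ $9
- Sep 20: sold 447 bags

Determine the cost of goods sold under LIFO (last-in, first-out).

Sep 20, 447 sold [LIFO — newest first]: 120 @ $9 + 108 @ $5 + 219 @ $7 = $3,153
Ending inventory: 119 @ $7 = $833
Check: goods available $3,986 = COGS $3,153 + ending $833

COGS = $3,153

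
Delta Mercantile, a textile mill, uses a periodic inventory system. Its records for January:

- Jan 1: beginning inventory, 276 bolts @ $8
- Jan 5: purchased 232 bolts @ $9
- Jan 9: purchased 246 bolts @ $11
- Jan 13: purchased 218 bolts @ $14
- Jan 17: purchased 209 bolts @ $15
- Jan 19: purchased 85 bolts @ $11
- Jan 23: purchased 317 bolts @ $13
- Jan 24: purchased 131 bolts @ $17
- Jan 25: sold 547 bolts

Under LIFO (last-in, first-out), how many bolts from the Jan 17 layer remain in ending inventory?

Jan 25, 547 sold [LIFO — newest first]: 131 @ $17 + 317 @ $13 + 85 @ $11 + 14 @ $15 = $7,493
Ending inventory: 276 @ $8 + 232 @ $9 + 246 @ $11 + 218 @ $14 + 195 @ $15 = $12,979
Check: goods available $20,472 = COGS $7,493 + ending $12,979

195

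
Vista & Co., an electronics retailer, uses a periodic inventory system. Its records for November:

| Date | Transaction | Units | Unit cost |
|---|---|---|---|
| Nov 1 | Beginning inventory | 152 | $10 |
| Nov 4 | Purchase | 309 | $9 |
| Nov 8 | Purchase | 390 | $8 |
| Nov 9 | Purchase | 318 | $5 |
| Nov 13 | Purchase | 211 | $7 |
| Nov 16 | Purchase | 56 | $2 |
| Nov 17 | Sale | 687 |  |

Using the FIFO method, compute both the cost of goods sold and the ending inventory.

COGS = $6,109; ending inventory = $4,491

Nov 17, 687 sold [FIFO — oldest first]: 152 @ $10 + 309 @ $9 + 226 @ $8 = $6,109
Ending inventory: 164 @ $8 + 318 @ $5 + 211 @ $7 + 56 @ $2 = $4,491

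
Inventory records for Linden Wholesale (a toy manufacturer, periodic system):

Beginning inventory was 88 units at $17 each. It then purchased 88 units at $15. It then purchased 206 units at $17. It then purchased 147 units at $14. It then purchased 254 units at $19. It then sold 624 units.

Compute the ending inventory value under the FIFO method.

Sale 1 (624) [FIFO — oldest first]: 88 @ $17 + 88 @ $15 + 206 @ $17 + 147 @ $14 + 95 @ $19 = $10,181
Ending inventory: 159 @ $19 = $3,021

Ending inventory = $3,021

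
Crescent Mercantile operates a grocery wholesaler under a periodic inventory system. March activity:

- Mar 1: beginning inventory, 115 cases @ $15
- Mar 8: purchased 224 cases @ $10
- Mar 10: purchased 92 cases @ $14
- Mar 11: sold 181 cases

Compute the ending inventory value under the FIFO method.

Mar 11, 181 sold [FIFO — oldest first]: 115 @ $15 + 66 @ $10 = $2,385
Ending inventory: 158 @ $10 + 92 @ $14 = $2,868
Check: goods available $5,253 = COGS $2,385 + ending $2,868

Ending inventory = $2,868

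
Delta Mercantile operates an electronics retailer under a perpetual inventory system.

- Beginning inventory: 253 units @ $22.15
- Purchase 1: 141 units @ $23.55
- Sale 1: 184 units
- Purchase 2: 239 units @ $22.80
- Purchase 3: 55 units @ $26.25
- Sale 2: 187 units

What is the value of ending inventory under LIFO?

Sale 1 (184) [LIFO — newest first]: 141 @ $23.55 + 43 @ $22.15 = $4,273.00
Sale 2 (187) [LIFO — newest first]: 55 @ $26.25 + 132 @ $22.80 = $4,453.35
Total COGS = $4,273.00 + $4,453.35 = $8,726.35
Ending inventory: 210 @ $22.15 + 107 @ $22.80 = $7,091.10
Check: goods available $15,817.45 = COGS $8,726.35 + ending $7,091.10

Ending inventory = $7,091.10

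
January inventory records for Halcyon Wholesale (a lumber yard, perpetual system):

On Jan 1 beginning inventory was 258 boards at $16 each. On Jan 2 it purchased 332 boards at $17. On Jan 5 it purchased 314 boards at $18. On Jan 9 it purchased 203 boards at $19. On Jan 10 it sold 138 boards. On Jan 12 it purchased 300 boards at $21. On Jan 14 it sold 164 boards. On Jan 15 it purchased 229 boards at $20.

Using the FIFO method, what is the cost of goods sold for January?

COGS = $4,876

Jan 10, 138 sold [FIFO — oldest first]: 138 @ $16 = $2,208
Jan 14, 164 sold [FIFO — oldest first]: 120 @ $16 + 44 @ $17 = $2,668
Total COGS = $2,208 + $2,668 = $4,876
Ending inventory: 288 @ $17 + 314 @ $18 + 203 @ $19 + 300 @ $21 + 229 @ $20 = $25,285
Check: goods available $30,161 = COGS $4,876 + ending $25,285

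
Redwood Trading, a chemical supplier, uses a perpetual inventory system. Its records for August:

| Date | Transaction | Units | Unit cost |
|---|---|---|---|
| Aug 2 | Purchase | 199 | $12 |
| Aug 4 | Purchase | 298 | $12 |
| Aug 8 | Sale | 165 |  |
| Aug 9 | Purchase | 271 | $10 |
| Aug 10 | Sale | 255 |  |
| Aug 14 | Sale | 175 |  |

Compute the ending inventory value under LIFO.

Ending inventory = $2,076

Aug 8, 165 sold [LIFO — newest first]: 165 @ $12 = $1,980
Aug 10, 255 sold [LIFO — newest first]: 255 @ $10 = $2,550
Aug 14, 175 sold [LIFO — newest first]: 16 @ $10 + 133 @ $12 + 26 @ $12 = $2,068
Total COGS = $1,980 + $2,550 + $2,068 = $6,598
Ending inventory: 173 @ $12 = $2,076
Check: goods available $8,674 = COGS $6,598 + ending $2,076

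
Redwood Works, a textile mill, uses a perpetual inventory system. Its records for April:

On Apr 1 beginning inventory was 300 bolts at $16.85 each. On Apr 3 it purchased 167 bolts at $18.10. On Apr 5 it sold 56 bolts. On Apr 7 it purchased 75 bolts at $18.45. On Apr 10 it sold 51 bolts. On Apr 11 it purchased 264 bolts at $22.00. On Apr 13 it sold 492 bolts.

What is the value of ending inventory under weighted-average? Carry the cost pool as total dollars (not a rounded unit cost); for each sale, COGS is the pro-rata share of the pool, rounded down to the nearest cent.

After Apr 1: 300 on hand, pool $5,055.00 (≈ $16.8500 each)
After Apr 3: 467 on hand, pool $8,077.70 (≈ $17.2970 each)
Apr 5, sell 56: 56/467 × $8,077.70 → $968.63
After Apr 7: 486 on hand, pool $8,492.82 (≈ $17.4749 each)
Apr 10, sell 51: 51/486 × $8,492.82 → $891.22
After Apr 11: 699 on hand, pool $13,409.60 (≈ $19.1840 each)
Apr 13, sell 492: 492/699 × $13,409.60 → $9,438.51
Total COGS = $968.63 + $891.22 + $9,438.51 = $11,298.36
Ending inventory (cost pool remaining) = $3,971.09

Ending inventory = $3,971.09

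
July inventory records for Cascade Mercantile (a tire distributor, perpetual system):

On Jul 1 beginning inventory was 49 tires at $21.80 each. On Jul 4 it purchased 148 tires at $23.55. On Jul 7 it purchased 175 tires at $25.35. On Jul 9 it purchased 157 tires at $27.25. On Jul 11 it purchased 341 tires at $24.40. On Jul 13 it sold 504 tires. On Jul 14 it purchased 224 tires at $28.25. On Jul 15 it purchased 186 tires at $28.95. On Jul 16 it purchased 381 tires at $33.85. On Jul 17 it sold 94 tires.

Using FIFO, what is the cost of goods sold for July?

Jul 13, 504 sold [FIFO — oldest first]: 49 @ $21.80 + 148 @ $23.55 + 175 @ $25.35 + 132 @ $27.25 = $12,586.85
Jul 17, 94 sold [FIFO — oldest first]: 25 @ $27.25 + 69 @ $24.40 = $2,364.85
Total COGS = $12,586.85 + $2,364.85 = $14,951.70
Ending inventory: 272 @ $24.40 + 224 @ $28.25 + 186 @ $28.95 + 381 @ $33.85 = $31,246.35

COGS = $14,951.70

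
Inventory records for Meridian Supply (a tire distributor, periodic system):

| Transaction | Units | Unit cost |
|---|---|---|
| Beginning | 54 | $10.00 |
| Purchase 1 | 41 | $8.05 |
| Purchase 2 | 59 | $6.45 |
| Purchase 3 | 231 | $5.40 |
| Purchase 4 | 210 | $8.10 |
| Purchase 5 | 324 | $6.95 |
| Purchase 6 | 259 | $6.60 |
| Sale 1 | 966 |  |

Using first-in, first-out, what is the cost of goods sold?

Sale 1 (966) [FIFO — oldest first]: 54 @ $10.00 + 41 @ $8.05 + 59 @ $6.45 + 231 @ $5.40 + 210 @ $8.10 + 324 @ $6.95 + 47 @ $6.60 = $6,761.00
Ending inventory: 212 @ $6.60 = $1,399.20

COGS = $6,761.00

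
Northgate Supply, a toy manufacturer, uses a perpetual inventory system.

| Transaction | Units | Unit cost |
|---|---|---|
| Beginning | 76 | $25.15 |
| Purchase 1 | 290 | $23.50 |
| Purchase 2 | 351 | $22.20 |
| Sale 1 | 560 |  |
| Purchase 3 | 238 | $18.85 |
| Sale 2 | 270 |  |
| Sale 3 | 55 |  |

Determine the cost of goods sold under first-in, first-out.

Sale 1 (560) [FIFO — oldest first]: 76 @ $25.15 + 290 @ $23.50 + 194 @ $22.20 = $13,033.20
Sale 2 (270) [FIFO — oldest first]: 157 @ $22.20 + 113 @ $18.85 = $5,615.45
Sale 3 (55) [FIFO — oldest first]: 55 @ $18.85 = $1,036.75
Total COGS = $13,033.20 + $5,615.45 + $1,036.75 = $19,685.40
Ending inventory: 70 @ $18.85 = $1,319.50

COGS = $19,685.40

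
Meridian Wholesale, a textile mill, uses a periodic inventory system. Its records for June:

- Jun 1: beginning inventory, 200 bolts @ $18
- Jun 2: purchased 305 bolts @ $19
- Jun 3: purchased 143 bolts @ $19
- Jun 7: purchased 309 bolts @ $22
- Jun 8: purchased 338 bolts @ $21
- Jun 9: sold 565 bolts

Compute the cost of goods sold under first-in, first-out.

Jun 9, 565 sold [FIFO — oldest first]: 200 @ $18 + 305 @ $19 + 60 @ $19 = $10,535
Ending inventory: 83 @ $19 + 309 @ $22 + 338 @ $21 = $15,473
Check: goods available $26,008 = COGS $10,535 + ending $15,473

COGS = $10,535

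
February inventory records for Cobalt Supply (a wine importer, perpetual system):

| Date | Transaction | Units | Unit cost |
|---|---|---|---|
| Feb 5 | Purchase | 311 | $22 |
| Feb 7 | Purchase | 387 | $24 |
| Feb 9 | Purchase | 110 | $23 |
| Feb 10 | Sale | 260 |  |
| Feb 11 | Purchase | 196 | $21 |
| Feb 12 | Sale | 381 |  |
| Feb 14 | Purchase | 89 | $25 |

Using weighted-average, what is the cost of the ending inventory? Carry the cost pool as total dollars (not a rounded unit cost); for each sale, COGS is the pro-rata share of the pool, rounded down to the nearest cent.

After Feb 5: 311 on hand, pool $6,842.00 (≈ $22.0000 each)
After Feb 7: 698 on hand, pool $16,130.00 (≈ $23.1089 each)
After Feb 9: 808 on hand, pool $18,660.00 (≈ $23.0941 each)
Feb 10, sell 260: 260/808 × $18,660.00 → $6,004.45
After Feb 11: 744 on hand, pool $16,771.55 (≈ $22.5424 each)
Feb 12, sell 381: 381/744 × $16,771.55 → $8,588.65
After Feb 14: 452 on hand, pool $10,407.90 (≈ $23.0263 each)
Total COGS = $6,004.45 + $8,588.65 = $14,593.10
Ending inventory (cost pool remaining) = $10,407.90

Ending inventory = $10,407.90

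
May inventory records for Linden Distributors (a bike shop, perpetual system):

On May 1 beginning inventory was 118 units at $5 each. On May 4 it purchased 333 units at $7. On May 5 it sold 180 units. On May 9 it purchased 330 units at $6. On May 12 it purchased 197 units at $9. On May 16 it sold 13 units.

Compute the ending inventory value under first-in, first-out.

Ending inventory = $5,559

May 5, 180 sold [FIFO — oldest first]: 118 @ $5 + 62 @ $7 = $1,024
May 16, 13 sold [FIFO — oldest first]: 13 @ $7 = $91
Total COGS = $1,024 + $91 = $1,115
Ending inventory: 258 @ $7 + 330 @ $6 + 197 @ $9 = $5,559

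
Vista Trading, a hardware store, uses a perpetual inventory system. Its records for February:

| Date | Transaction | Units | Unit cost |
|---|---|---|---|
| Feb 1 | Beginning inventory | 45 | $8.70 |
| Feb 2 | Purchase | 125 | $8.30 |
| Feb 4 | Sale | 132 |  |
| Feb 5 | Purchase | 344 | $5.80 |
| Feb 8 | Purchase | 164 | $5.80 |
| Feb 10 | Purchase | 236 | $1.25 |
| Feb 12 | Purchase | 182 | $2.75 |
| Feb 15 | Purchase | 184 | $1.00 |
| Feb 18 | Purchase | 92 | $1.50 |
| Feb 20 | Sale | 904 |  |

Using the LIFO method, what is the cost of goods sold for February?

COGS = $3,433.90

Feb 4, 132 sold [LIFO — newest first]: 125 @ $8.30 + 7 @ $8.70 = $1,098.40
Feb 20, 904 sold [LIFO — newest first]: 92 @ $1.50 + 184 @ $1.00 + 182 @ $2.75 + 236 @ $1.25 + 164 @ $5.80 + 46 @ $5.80 = $2,335.50
Total COGS = $1,098.40 + $2,335.50 = $3,433.90
Ending inventory: 38 @ $8.70 + 298 @ $5.80 = $2,059.00
Check: goods available $5,492.90 = COGS $3,433.90 + ending $2,059.00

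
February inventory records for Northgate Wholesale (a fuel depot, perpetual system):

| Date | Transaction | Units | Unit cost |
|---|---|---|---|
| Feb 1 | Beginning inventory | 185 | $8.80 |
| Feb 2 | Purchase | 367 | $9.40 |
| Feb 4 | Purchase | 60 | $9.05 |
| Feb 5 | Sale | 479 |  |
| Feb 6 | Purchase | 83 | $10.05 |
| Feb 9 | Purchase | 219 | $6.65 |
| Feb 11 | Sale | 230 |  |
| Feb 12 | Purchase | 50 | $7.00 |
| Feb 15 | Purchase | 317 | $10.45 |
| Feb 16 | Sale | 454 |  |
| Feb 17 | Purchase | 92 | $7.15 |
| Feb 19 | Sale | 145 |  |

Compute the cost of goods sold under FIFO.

Feb 5, 479 sold [FIFO — oldest first]: 185 @ $8.80 + 294 @ $9.40 = $4,391.60
Feb 11, 230 sold [FIFO — oldest first]: 73 @ $9.40 + 60 @ $9.05 + 83 @ $10.05 + 14 @ $6.65 = $2,156.45
Feb 16, 454 sold [FIFO — oldest first]: 205 @ $6.65 + 50 @ $7.00 + 199 @ $10.45 = $3,792.80
Feb 19, 145 sold [FIFO — oldest first]: 118 @ $10.45 + 27 @ $7.15 = $1,426.15
Total COGS = $4,391.60 + $2,156.45 + $3,792.80 + $1,426.15 = $11,767.00
Ending inventory: 65 @ $7.15 = $464.75
Check: goods available $12,231.75 = COGS $11,767.00 + ending $464.75

COGS = $11,767.00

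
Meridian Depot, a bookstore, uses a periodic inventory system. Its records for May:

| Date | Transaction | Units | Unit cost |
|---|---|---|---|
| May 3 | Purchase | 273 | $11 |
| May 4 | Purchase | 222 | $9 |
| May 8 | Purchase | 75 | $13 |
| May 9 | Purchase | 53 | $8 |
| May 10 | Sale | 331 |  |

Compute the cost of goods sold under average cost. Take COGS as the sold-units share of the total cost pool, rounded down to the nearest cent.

May 10, sell 331: 331/623 × $6,400.00 → $3,400.32
Ending inventory (cost pool remaining) = $2,999.68
Check: goods available $6,400.00 = COGS $3,400.32 + ending $2,999.68

COGS = $3,400.32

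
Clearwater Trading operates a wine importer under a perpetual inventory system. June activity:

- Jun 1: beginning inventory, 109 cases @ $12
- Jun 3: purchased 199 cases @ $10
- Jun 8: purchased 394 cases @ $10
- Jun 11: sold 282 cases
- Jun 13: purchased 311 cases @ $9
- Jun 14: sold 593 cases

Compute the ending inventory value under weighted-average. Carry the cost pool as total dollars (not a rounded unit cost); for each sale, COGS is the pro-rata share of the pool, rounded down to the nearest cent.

After Jun 1: 109 on hand, pool $1,308.00 (≈ $12.0000 each)
After Jun 3: 308 on hand, pool $3,298.00 (≈ $10.7078 each)
After Jun 8: 702 on hand, pool $7,238.00 (≈ $10.3105 each)
Jun 11, sell 282: 282/702 × $7,238.00 → $2,907.57
After Jun 13: 731 on hand, pool $7,129.43 (≈ $9.7530 each)
Jun 14, sell 593: 593/731 × $7,129.43 → $5,783.51
Total COGS = $2,907.57 + $5,783.51 = $8,691.08
Ending inventory (cost pool remaining) = $1,345.92
Check: goods available $10,037.00 = COGS $8,691.08 + ending $1,345.92

Ending inventory = $1,345.92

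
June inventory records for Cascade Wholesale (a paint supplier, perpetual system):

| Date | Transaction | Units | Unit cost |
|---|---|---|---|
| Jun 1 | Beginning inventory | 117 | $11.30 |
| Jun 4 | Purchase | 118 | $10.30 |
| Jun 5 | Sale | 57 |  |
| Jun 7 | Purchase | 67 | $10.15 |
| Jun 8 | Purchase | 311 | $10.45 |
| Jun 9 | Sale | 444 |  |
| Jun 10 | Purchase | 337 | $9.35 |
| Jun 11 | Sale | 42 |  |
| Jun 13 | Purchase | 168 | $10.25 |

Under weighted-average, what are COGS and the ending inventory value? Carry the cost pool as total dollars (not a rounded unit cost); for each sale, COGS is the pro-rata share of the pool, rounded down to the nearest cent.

After Jun 1: 117 on hand, pool $1,322.10 (≈ $11.3000 each)
After Jun 4: 235 on hand, pool $2,537.50 (≈ $10.7979 each)
Jun 5, sell 57: 57/235 × $2,537.50 → $615.47
After Jun 7: 245 on hand, pool $2,602.08 (≈ $10.6207 each)
After Jun 8: 556 on hand, pool $5,852.03 (≈ $10.5252 each)
Jun 9, sell 444: 444/556 × $5,852.03 → $4,673.20
After Jun 10: 449 on hand, pool $4,329.78 (≈ $9.6432 each)
Jun 11, sell 42: 42/449 × $4,329.78 → $405.01
After Jun 13: 575 on hand, pool $5,646.77 (≈ $9.8205 each)
Total COGS = $615.47 + $4,673.20 + $405.01 = $5,693.68
Ending inventory (cost pool remaining) = $5,646.77

COGS = $5,693.68; ending inventory = $5,646.77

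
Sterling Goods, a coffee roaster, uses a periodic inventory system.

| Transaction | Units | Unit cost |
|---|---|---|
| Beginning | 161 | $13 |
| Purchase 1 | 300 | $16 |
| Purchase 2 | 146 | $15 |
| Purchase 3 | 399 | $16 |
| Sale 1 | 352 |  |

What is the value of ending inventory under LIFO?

Ending inventory = $9,835

Sale 1 (352) [LIFO — newest first]: 352 @ $16 = $5,632
Ending inventory: 161 @ $13 + 300 @ $16 + 146 @ $15 + 47 @ $16 = $9,835
Check: goods available $15,467 = COGS $5,632 + ending $9,835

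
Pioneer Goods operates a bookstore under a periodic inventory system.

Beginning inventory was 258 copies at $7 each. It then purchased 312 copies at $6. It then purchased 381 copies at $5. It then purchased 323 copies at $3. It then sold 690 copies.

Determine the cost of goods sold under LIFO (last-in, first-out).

COGS = $2,804

Sale 1 (690) [LIFO — newest first]: 323 @ $3 + 367 @ $5 = $2,804
Ending inventory: 258 @ $7 + 312 @ $6 + 14 @ $5 = $3,748
Check: goods available $6,552 = COGS $2,804 + ending $3,748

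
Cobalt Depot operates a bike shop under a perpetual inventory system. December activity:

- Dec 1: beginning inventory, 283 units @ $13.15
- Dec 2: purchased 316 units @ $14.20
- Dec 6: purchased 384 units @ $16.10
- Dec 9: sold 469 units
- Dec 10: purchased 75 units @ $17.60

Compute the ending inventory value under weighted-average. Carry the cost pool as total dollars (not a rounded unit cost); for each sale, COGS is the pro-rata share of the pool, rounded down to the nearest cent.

Ending inventory = $8,844.93

After Dec 1: 283 on hand, pool $3,721.45 (≈ $13.1500 each)
After Dec 2: 599 on hand, pool $8,208.65 (≈ $13.7039 each)
After Dec 6: 983 on hand, pool $14,391.05 (≈ $14.6399 each)
Dec 9, sell 469: 469/983 × $14,391.05 → $6,866.12
After Dec 10: 589 on hand, pool $8,844.93 (≈ $15.0169 each)
Ending inventory (cost pool remaining) = $8,844.93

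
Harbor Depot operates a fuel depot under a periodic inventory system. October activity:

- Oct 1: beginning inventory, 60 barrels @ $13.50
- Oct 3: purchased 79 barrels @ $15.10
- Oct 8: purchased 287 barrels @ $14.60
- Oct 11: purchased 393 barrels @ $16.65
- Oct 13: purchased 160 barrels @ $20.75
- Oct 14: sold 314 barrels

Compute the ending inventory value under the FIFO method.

Ending inventory = $11,498.65

Oct 14, 314 sold [FIFO — oldest first]: 60 @ $13.50 + 79 @ $15.10 + 175 @ $14.60 = $4,557.90
Ending inventory: 112 @ $14.60 + 393 @ $16.65 + 160 @ $20.75 = $11,498.65
Check: goods available $16,056.55 = COGS $4,557.90 + ending $11,498.65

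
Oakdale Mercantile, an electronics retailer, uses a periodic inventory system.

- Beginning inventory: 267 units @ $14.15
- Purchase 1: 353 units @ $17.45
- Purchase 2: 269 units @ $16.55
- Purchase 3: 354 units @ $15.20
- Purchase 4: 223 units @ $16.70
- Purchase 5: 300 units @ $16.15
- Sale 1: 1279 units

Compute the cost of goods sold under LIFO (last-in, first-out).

Sale 1 (1279) [LIFO — newest first]: 300 @ $16.15 + 223 @ $16.70 + 354 @ $15.20 + 269 @ $16.55 + 133 @ $17.45 = $20,722.70
Ending inventory: 267 @ $14.15 + 220 @ $17.45 = $7,617.05

COGS = $20,722.70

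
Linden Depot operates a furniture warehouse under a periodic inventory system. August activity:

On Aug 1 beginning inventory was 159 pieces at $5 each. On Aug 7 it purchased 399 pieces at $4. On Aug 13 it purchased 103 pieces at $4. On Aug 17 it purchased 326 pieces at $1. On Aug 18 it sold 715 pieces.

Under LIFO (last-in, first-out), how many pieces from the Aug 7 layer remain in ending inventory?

113

Aug 18, 715 sold [LIFO — newest first]: 326 @ $1 + 103 @ $4 + 286 @ $4 = $1,882
Ending inventory: 159 @ $5 + 113 @ $4 = $1,247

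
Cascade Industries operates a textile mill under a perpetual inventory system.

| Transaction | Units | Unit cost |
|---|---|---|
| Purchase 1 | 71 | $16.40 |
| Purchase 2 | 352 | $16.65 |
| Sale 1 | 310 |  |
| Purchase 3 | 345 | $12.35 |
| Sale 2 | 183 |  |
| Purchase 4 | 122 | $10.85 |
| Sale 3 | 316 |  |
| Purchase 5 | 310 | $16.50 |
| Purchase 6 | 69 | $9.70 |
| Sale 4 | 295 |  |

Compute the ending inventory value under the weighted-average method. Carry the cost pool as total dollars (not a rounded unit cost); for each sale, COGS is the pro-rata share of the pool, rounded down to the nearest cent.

After Purchase 1: 71 on hand, pool $1,164.40 (≈ $16.4000 each)
After Purchase 2: 423 on hand, pool $7,025.20 (≈ $16.6080 each)
Sale 1, sell 310: 310/423 × $7,025.20 → $5,148.49
After Purchase 3: 458 on hand, pool $6,137.46 (≈ $13.4006 each)
Sale 2, sell 183: 183/458 × $6,137.46 → $2,452.30
After Purchase 4: 397 on hand, pool $5,008.86 (≈ $12.6168 each)
Sale 3, sell 316: 316/397 × $5,008.86 → $3,986.90
After Purchase 5: 391 on hand, pool $6,136.96 (≈ $15.6955 each)
After Purchase 6: 460 on hand, pool $6,806.26 (≈ $14.7962 each)
Sale 4, sell 295: 295/460 × $6,806.26 → $4,364.88
Total COGS = $5,148.49 + $2,452.30 + $3,986.90 + $4,364.88 = $15,952.57
Ending inventory (cost pool remaining) = $2,441.38

Ending inventory = $2,441.38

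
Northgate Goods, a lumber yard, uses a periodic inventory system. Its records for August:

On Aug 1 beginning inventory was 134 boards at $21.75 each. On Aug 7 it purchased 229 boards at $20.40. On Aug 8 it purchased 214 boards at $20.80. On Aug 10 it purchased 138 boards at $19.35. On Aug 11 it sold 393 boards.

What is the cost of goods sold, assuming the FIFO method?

Aug 11, 393 sold [FIFO — oldest first]: 134 @ $21.75 + 229 @ $20.40 + 30 @ $20.80 = $8,210.10
Ending inventory: 184 @ $20.80 + 138 @ $19.35 = $6,497.50

COGS = $8,210.10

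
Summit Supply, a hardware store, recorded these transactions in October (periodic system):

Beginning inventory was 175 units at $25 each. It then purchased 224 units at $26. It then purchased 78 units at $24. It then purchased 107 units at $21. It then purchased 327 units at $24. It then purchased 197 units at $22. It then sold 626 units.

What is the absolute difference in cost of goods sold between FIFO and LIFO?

FIFO COGS: 175 @ $25 + 224 @ $26 + 78 @ $24 + 107 @ $21 + 42 @ $24 = $15,326
LIFO COGS: 197 @ $22 + 327 @ $24 + 102 @ $21 = $14,324
Difference = |$15,326 − $14,324| = $1,002

$1,002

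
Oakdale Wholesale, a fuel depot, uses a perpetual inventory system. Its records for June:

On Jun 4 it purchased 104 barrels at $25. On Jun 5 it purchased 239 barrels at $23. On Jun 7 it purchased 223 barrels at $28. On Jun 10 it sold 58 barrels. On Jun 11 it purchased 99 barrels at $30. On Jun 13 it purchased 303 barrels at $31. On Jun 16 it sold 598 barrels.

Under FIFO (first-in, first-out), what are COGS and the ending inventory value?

Jun 10, 58 sold [FIFO — oldest first]: 58 @ $25 = $1,450
Jun 16, 598 sold [FIFO — oldest first]: 46 @ $25 + 239 @ $23 + 223 @ $28 + 90 @ $30 = $15,591
Total COGS = $1,450 + $15,591 = $17,041
Ending inventory: 9 @ $30 + 303 @ $31 = $9,663

COGS = $17,041; ending inventory = $9,663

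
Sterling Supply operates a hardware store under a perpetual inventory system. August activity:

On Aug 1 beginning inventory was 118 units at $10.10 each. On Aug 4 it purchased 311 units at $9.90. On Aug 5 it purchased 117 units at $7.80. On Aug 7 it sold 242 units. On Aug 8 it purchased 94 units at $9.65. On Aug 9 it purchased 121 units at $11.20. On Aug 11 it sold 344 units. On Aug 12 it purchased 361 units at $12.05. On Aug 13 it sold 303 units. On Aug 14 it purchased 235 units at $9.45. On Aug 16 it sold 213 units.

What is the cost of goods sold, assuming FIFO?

COGS = $11,554.65

Aug 7, 242 sold [FIFO — oldest first]: 118 @ $10.10 + 124 @ $9.90 = $2,419.40
Aug 11, 344 sold [FIFO — oldest first]: 187 @ $9.90 + 117 @ $7.80 + 40 @ $9.65 = $3,149.90
Aug 13, 303 sold [FIFO — oldest first]: 54 @ $9.65 + 121 @ $11.20 + 128 @ $12.05 = $3,418.70
Aug 16, 213 sold [FIFO — oldest first]: 213 @ $12.05 = $2,566.65
Total COGS = $2,419.40 + $3,149.90 + $3,418.70 + $2,566.65 = $11,554.65
Ending inventory: 20 @ $12.05 + 235 @ $9.45 = $2,461.75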